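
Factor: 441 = 3^2*7^2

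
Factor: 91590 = 2^1* 3^1*5^1 * 43^1* 71^1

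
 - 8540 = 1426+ - 9966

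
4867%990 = 907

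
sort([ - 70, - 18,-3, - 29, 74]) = [ - 70 , - 29, - 18, - 3,74 ] 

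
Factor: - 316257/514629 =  - 389/633 = -3^ ( - 1)*211^ ( - 1 ) * 389^1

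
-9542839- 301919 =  - 9844758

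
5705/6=950 + 5/6=950.83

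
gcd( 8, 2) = 2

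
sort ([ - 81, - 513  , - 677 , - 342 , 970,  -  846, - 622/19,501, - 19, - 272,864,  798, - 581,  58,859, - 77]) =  [  -  846, - 677, - 581, - 513, - 342,-272, - 81, - 77, - 622/19, - 19, 58,501,798,859, 864,970]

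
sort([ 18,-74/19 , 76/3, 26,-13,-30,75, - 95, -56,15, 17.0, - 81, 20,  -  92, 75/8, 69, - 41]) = [ - 95,-92, - 81, - 56,  -  41, - 30,  -  13 ,  -  74/19, 75/8, 15,  17.0 , 18,20, 76/3,26, 69, 75]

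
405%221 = 184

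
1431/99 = 159/11 = 14.45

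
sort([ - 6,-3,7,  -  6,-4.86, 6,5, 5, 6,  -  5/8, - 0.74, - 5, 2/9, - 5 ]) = [ -6, - 6,-5, - 5, - 4.86, - 3 ,-0.74,  -  5/8,2/9,5, 5, 6, 6, 7 ] 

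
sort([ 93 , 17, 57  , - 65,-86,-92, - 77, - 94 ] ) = [ - 94, - 92,  -  86, - 77, - 65,17,57 , 93]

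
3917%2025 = 1892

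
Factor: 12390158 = 2^1 *11^2*51199^1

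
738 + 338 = 1076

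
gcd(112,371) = 7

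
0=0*7841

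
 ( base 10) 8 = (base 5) 13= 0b1000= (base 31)8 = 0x8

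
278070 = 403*690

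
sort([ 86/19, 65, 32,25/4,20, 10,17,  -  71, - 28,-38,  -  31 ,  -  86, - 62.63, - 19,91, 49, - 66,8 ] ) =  [-86, - 71,-66,-62.63, - 38, - 31,-28, - 19,  86/19, 25/4,8,10,17,20, 32,49, 65,  91 ]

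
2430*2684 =6522120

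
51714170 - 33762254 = 17951916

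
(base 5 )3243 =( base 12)314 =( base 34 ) D6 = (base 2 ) 111000000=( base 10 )448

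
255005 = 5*51001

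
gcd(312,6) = 6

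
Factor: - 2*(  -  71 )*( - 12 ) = - 1704 = - 2^3*3^1*  71^1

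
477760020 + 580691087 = 1058451107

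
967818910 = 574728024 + 393090886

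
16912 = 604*28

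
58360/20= 2918=2918.00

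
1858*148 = 274984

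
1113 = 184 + 929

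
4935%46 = 13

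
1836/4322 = 918/2161 = 0.42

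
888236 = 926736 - 38500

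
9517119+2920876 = 12437995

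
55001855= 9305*5911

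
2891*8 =23128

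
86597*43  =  3723671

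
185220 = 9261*20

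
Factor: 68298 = 2^1*3^1*11383^1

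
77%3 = 2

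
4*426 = 1704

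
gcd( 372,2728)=124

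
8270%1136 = 318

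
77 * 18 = 1386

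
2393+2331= 4724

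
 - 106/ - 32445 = 106/32445 = 0.00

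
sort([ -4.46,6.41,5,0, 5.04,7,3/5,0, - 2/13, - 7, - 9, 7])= [ - 9, - 7, - 4.46,-2/13,0,0, 3/5,5,5.04,6.41,7, 7]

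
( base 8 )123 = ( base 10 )83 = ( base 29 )2P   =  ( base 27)32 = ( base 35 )2d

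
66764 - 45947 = 20817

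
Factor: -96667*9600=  - 928003200 = - 2^7*3^1*5^2*96667^1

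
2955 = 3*985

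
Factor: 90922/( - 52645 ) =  -2^1*5^(-1)*13^2 * 269^1*10529^( - 1 )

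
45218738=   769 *58802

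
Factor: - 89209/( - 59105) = 5^(-1)*11821^( - 1)*89209^1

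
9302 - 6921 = 2381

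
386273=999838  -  613565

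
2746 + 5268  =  8014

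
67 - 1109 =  - 1042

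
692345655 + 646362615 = 1338708270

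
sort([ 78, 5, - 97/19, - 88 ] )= [ - 88,-97/19,5, 78 ] 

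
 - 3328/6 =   -  1664/3 = - 554.67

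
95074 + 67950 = 163024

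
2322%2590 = 2322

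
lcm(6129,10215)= 30645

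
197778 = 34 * 5817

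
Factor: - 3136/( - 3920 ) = 2^2*5^( - 1) = 4/5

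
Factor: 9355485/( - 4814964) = -2^( - 2 )*3^( -3) *5^1*7^( - 1)*11^( - 1 )* 193^( - 1 ) * 623699^1=- 3118495/1604988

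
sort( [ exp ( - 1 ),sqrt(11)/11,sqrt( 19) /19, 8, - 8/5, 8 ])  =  [ - 8/5,sqrt( 19) /19, sqrt(11)/11,exp( - 1 ),8,8 ] 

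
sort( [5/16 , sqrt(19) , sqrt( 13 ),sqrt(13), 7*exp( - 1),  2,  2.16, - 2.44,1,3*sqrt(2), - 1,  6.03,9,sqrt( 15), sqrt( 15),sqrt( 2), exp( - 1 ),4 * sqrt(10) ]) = [-2.44, - 1,5/16,exp( - 1),1,sqrt(2 ),2, 2.16,7*exp( - 1 ),sqrt( 13),sqrt(13 ), sqrt(15) , sqrt( 15), 3 * sqrt( 2) , sqrt( 19),  6.03,9,4*sqrt( 10) ]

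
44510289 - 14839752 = 29670537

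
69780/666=11630/111= 104.77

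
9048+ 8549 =17597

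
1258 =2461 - 1203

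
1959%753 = 453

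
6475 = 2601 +3874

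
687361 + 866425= 1553786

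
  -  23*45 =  -1035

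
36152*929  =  33585208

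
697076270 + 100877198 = 797953468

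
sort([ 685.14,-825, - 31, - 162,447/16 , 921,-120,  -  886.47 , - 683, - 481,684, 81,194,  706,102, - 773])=[ -886.47, - 825, - 773, - 683 , - 481, -162, -120,-31, 447/16,81 , 102, 194, 684,685.14, 706, 921] 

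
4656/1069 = 4656/1069 = 4.36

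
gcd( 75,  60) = 15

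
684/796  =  171/199 = 0.86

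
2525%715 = 380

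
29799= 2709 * 11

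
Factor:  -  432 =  -2^4*3^3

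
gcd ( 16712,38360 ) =8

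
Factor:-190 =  - 2^1*5^1*19^1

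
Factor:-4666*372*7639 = -13259409528 = -  2^3 * 3^1* 31^1*2333^1*7639^1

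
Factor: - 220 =-2^2*5^1*11^1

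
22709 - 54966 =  - 32257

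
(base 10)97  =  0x61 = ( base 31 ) 34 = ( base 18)57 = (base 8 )141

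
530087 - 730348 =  - 200261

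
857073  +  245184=1102257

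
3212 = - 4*( - 803)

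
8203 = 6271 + 1932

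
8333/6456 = 8333/6456 = 1.29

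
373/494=373/494 = 0.76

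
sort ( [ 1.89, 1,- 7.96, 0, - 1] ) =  [- 7.96,-1,0,1, 1.89]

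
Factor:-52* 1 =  - 2^2*13^1=- 52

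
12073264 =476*25364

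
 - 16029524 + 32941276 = 16911752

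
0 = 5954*0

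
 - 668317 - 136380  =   - 804697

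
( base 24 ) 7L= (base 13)117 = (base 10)189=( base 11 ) 162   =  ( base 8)275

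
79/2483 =79/2483 = 0.03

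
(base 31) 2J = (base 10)81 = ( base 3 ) 10000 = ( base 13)63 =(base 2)1010001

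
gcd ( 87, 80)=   1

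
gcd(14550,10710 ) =30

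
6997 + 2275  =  9272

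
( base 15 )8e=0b10000110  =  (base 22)62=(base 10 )134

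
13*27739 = 360607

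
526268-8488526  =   - 7962258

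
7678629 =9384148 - 1705519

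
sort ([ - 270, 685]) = [ - 270, 685] 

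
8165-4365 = 3800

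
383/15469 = 383/15469=0.02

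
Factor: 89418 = 2^1*3^1*7^1 * 2129^1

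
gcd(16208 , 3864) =8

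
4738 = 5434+  -  696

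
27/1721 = 27/1721  =  0.02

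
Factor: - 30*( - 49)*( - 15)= -2^1 * 3^2*5^2*7^2 = -22050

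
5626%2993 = 2633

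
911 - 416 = 495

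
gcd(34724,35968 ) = 4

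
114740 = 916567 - 801827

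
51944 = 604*86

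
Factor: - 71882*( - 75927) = 2^1*3^1 * 127^1*283^1*25309^1 = 5457784614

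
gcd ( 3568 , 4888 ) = 8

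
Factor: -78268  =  -2^2  *  17^1 * 1151^1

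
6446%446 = 202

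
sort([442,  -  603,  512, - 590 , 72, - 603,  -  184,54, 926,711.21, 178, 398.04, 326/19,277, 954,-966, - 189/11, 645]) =[ - 966, - 603, - 603, - 590 , - 184, - 189/11,  326/19, 54,72, 178,277, 398.04, 442,512,645 , 711.21, 926, 954 ] 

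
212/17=12 +8/17 =12.47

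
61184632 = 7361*8312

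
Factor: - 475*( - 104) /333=2^3*3^(- 2)*5^2* 13^1 * 19^1*37^( - 1)  =  49400/333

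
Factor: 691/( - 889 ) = - 7^(-1 )*127^( - 1)*691^1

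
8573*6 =51438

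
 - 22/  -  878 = 11/439 = 0.03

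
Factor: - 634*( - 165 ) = 2^1*3^1*5^1*11^1*317^1 = 104610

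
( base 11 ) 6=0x6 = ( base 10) 6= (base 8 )6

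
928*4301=3991328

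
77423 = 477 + 76946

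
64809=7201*9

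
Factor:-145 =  - 5^1*29^1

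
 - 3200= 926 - 4126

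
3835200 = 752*5100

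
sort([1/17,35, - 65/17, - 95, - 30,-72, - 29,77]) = [-95,-72, -30, - 29, - 65/17, 1/17, 35,77]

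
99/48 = 2 + 1/16= 2.06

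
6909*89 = 614901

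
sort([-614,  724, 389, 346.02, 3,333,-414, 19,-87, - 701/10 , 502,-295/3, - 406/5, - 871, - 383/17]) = [ - 871, - 614, - 414,- 295/3,  -  87, - 406/5 , - 701/10 , - 383/17,3,19,333,346.02 , 389,502, 724] 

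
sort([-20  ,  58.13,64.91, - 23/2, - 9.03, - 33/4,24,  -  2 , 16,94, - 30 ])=[ - 30,-20, - 23/2, - 9.03 ,- 33/4,-2,16,  24 , 58.13, 64.91,94]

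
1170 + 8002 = 9172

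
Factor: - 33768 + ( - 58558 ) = -92326 = - 2^1*13^1*53^1*67^1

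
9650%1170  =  290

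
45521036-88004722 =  - 42483686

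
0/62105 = 0 = 0.00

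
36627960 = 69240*529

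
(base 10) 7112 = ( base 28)920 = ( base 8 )15710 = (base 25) b9c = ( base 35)5s7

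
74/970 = 37/485 = 0.08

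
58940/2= 29470 = 29470.00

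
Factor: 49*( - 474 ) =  - 23226 = - 2^1*3^1*7^2*79^1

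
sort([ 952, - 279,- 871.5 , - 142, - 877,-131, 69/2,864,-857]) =[ - 877,- 871.5,  -  857, - 279, - 142 ,-131 , 69/2,864, 952]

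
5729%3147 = 2582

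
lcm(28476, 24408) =170856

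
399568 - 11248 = 388320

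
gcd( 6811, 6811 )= 6811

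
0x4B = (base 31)2d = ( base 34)27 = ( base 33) 29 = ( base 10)75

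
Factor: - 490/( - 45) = 2^1*3^( - 2 )*7^2 = 98/9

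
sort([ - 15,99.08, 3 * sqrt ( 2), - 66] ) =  [-66, - 15,3*  sqrt( 2),99.08] 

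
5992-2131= 3861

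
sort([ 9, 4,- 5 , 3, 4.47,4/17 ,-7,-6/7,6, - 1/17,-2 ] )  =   [-7 ,  -  5,  -  2, - 6/7, -1/17, 4/17,3,4,4.47 , 6, 9] 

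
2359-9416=-7057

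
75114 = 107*702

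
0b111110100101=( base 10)4005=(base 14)1661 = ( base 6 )30313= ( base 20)A05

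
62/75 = 62/75 =0.83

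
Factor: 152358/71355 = 2^1*5^( - 1 )*71^(-1 )*379^1 = 758/355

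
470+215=685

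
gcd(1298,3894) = 1298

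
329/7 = 47 = 47.00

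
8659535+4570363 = 13229898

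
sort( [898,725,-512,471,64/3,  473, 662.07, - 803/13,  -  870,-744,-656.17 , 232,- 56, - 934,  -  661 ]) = [-934, - 870, - 744 , - 661, - 656.17,-512, - 803/13 ,-56,64/3,232,471,473 , 662.07,725,898]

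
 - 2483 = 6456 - 8939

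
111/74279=111/74279 = 0.00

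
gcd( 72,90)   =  18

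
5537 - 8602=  - 3065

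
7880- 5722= 2158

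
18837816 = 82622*228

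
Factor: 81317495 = 5^1* 7^1 * 31^1*149^1*503^1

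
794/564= 397/282= 1.41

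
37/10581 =37/10581 = 0.00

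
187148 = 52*3599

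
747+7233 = 7980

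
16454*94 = 1546676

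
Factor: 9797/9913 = 23^( - 1)*97^1*101^1 * 431^( - 1 )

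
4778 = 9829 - 5051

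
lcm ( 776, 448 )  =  43456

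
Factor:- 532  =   - 2^2*7^1 * 19^1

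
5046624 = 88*57348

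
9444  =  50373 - 40929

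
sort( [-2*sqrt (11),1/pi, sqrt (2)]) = [  -  2*sqrt( 11), 1/pi, sqrt(2) ] 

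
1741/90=19 + 31/90 = 19.34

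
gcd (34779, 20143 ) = 1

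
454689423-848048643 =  - 393359220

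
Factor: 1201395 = 3^1*5^1 * 13^1*61^1*101^1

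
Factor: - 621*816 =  - 2^4*3^4*17^1*23^1=- 506736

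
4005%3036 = 969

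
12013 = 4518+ 7495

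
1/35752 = 1/35752 = 0.00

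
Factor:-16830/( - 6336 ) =2^(-5 )*5^1*17^1=   85/32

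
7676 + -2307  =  5369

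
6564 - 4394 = 2170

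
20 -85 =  - 65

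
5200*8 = 41600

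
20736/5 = 20736/5  =  4147.20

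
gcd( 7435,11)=1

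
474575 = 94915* 5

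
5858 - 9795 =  -3937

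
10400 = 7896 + 2504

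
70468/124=568 + 9/31=568.29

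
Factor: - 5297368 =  - 2^3*409^1*1619^1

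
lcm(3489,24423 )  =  24423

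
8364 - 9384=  - 1020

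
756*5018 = 3793608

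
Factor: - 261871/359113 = -307^1*421^( - 1 ) = -307/421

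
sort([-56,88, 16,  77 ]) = [ - 56,16, 77,88]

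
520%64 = 8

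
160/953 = 160/953 = 0.17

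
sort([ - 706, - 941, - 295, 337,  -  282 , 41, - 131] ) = [  -  941, - 706,-295, - 282 , - 131,41,  337] 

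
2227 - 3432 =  - 1205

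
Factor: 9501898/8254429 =2^1*7^1 *23^2*1283^1*8254429^( - 1 )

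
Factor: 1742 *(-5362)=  - 9340604 = -2^2 * 7^1*13^1 * 67^1*383^1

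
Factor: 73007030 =2^1*5^1 * 1861^1 * 3923^1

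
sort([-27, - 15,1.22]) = [  -  27,-15,1.22 ]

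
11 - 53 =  -42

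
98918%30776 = 6590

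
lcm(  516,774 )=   1548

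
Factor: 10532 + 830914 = 2^1*3^2 * 46747^1= 841446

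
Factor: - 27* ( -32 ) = 864=   2^5 * 3^3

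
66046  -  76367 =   -  10321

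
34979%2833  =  983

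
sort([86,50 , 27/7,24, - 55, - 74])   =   [ - 74,-55,27/7,24, 50 , 86] 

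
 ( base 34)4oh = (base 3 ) 21111010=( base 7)21624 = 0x1551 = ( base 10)5457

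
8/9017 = 8/9017   =  0.00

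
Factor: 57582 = 2^1*3^2* 7^1 * 457^1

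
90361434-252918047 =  - 162556613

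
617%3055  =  617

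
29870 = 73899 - 44029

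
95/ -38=- 3 + 1/2 = - 2.50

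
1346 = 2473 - 1127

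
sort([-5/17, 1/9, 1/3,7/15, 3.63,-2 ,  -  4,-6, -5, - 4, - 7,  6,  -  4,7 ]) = [-7, - 6,-5, - 4, - 4,-4,-2, - 5/17,1/9, 1/3, 7/15, 3.63,6,7 ] 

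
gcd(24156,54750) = 6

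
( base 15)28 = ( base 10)38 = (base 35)13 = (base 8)46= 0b100110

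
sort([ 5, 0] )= [0, 5]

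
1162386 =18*64577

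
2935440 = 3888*755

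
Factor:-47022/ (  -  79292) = 2^( - 1)*3^1 * 17^1*43^( - 1)=51/86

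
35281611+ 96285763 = 131567374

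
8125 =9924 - 1799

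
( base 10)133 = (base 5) 1013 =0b10000101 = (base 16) 85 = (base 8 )205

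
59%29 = 1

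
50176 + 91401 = 141577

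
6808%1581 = 484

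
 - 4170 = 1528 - 5698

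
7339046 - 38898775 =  - 31559729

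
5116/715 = 7 + 111/715 = 7.16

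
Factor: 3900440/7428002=2^2 * 5^1 * 29^(-1 )*83^( - 1)*1543^(-1 )*97511^1 = 1950220/3714001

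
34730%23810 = 10920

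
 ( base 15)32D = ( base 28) pi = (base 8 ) 1316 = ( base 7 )2044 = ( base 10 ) 718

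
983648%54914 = 50110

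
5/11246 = 5/11246  =  0.00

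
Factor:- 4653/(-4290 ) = 141/130 = 2^( - 1)*3^1*5^( - 1 )*13^( - 1)*47^1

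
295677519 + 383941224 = 679618743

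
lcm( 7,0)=0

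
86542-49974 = 36568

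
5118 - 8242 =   -  3124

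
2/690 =1/345  =  0.00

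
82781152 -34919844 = 47861308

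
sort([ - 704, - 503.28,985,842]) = [-704, - 503.28,842,985]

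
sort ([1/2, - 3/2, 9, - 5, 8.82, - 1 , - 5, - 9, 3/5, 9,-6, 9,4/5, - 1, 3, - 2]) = [  -  9, - 6, - 5, - 5, - 2 , - 3/2, - 1, - 1, 1/2, 3/5, 4/5, 3,8.82,  9, 9, 9] 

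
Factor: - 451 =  - 11^1*41^1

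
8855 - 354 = 8501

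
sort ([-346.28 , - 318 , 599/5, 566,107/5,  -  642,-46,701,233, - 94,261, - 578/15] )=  [  -  642,-346.28, - 318, - 94, - 46, - 578/15 , 107/5,  599/5,233 , 261,  566, 701]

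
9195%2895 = 510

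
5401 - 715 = 4686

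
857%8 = 1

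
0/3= 0 = 0.00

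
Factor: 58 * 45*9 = 23490 = 2^1 * 3^4*5^1*29^1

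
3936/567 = 1312/189 = 6.94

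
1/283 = 1/283= 0.00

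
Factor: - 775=-5^2  *31^1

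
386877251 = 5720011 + 381157240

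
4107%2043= 21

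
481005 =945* 509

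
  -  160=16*( - 10 ) 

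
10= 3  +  7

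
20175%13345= 6830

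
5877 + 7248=13125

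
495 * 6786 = 3359070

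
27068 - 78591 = -51523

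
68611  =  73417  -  4806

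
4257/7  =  4257/7= 608.14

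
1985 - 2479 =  - 494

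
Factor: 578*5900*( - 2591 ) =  - 8835828200  =  - 2^3*5^2  *  17^2*59^1 * 2591^1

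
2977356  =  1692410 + 1284946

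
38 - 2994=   -  2956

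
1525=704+821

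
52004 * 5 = 260020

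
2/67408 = 1/33704 = 0.00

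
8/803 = 8/803 = 0.01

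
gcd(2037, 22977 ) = 3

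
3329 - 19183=  -  15854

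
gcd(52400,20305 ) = 655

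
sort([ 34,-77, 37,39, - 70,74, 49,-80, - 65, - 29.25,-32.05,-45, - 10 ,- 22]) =[ - 80,-77, - 70, - 65, - 45, -32.05, -29.25, - 22,  -  10,34 , 37, 39, 49 , 74 ] 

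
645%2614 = 645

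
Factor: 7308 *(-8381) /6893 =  - 2^2*3^2*7^1 * 17^2*29^2*61^( - 1)*113^( - 1 ) = - 61248348/6893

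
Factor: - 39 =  - 3^1*13^1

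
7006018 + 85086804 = 92092822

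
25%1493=25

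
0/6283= 0 = 0.00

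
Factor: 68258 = 2^1*34129^1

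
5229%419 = 201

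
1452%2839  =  1452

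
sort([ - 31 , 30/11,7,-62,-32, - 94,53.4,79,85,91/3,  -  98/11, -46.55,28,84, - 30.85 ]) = [-94, - 62, - 46.55, - 32,  -  31, - 30.85, -98/11,30/11,7, 28,91/3, 53.4,79,84,85 ] 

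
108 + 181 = 289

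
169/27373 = 169/27373 = 0.01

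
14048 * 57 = 800736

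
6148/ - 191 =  - 6148/191 = - 32.19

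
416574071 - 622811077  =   - 206237006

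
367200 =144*2550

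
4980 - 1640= 3340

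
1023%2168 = 1023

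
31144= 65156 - 34012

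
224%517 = 224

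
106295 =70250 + 36045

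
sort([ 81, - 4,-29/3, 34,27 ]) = [  -  29/3,  -  4,27,34,  81]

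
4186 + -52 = 4134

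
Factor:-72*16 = -2^7 * 3^2  =  - 1152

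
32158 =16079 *2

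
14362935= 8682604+5680331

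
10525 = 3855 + 6670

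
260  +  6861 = 7121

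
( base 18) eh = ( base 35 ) 7o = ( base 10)269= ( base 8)415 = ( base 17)fe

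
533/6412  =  533/6412 = 0.08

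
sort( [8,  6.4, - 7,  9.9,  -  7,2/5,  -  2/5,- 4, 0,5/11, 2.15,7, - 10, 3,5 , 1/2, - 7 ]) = [ - 10,  -  7, - 7, - 7, - 4,-2/5,0, 2/5, 5/11, 1/2,2.15, 3,5,6.4, 7,8,9.9]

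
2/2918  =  1/1459  =  0.00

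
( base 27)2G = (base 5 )240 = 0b1000110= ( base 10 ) 70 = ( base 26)2I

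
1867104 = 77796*24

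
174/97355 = 174/97355 = 0.00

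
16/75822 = 8/37911= 0.00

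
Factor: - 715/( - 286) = 5/2 = 2^( - 1 )*5^1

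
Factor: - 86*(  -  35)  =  3010 = 2^1*5^1*7^1*43^1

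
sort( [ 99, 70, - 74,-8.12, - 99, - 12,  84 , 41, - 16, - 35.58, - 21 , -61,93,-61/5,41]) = [ - 99,-74, - 61, - 35.58,-21 , - 16, - 61/5,-12, - 8.12,41 , 41, 70 , 84 , 93, 99]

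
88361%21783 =1229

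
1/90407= 1/90407 =0.00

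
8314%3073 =2168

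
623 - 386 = 237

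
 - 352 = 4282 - 4634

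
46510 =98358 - 51848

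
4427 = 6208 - 1781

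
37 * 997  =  36889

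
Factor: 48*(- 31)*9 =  - 2^4  *3^3*31^1 = - 13392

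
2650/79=2650/79 = 33.54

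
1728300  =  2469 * 700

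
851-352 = 499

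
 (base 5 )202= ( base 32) 1k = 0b110100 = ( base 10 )52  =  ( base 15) 37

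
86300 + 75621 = 161921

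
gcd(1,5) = 1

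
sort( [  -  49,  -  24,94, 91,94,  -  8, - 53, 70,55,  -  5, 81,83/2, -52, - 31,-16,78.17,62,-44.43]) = [ - 53, - 52, - 49,-44.43,  -  31,  -  24,-16,  -  8, - 5,83/2,55, 62,70,78.17,81, 91,94,94] 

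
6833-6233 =600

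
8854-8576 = 278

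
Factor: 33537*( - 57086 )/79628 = -2^(-1) * 3^1*7^1*23^1*73^1*1171^(-1 )*1597^1   =  - 56308623/2342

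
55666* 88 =4898608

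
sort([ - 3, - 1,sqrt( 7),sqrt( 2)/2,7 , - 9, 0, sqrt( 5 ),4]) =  [ -9,  -  3,- 1,  0 , sqrt( 2 )/2,  sqrt (5 ),sqrt( 7),4,7]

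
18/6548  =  9/3274= 0.00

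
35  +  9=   44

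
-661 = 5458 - 6119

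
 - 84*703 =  - 59052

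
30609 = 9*3401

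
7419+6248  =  13667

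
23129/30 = 770 + 29/30= 770.97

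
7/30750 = 7/30750=0.00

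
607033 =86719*7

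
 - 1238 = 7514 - 8752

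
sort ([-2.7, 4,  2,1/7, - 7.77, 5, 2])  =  [ - 7.77 ,-2.7, 1/7  ,  2, 2,  4, 5]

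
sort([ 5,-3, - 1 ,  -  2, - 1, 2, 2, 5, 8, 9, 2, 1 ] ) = [ - 3,  -  2, - 1, - 1, 1, 2, 2, 2, 5,  5,8, 9]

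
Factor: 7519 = 73^1*103^1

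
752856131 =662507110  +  90349021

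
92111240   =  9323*9880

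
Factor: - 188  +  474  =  2^1*11^1*13^1 = 286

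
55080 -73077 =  - 17997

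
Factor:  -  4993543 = -103^1*48481^1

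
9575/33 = 290  +  5/33 = 290.15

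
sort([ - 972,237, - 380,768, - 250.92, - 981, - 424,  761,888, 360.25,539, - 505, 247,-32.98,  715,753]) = [ - 981, - 972, - 505, - 424, -380, - 250.92, - 32.98, 237,247,360.25,539,715,753,761,768, 888]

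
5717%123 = 59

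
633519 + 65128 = 698647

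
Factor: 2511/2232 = 9/8 = 2^( -3) * 3^2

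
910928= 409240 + 501688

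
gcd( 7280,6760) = 520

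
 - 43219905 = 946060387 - 989280292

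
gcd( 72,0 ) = 72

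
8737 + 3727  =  12464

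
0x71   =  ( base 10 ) 113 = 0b1110001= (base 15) 78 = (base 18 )65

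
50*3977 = 198850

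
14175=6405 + 7770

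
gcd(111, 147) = 3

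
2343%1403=940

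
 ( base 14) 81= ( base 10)113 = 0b1110001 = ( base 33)3E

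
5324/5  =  5324/5 = 1064.80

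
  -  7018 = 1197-8215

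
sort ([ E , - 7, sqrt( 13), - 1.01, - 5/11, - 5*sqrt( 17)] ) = [ - 5 * sqrt( 17),-7 ,-1.01, - 5/11,E , sqrt( 13)] 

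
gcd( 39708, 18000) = 36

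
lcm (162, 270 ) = 810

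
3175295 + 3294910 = 6470205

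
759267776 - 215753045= 543514731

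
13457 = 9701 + 3756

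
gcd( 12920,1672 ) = 152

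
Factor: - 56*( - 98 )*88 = 2^7*7^3 * 11^1 = 482944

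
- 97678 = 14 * ( -6977 ) 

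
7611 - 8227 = -616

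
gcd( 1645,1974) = 329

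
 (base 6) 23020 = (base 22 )6fi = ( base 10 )3252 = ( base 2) 110010110100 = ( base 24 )5FC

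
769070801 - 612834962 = 156235839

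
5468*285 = 1558380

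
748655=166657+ 581998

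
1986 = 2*993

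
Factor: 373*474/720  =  29467/120 = 2^( - 3) * 3^( - 1)*5^( - 1)*79^1*373^1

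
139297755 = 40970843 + 98326912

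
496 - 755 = - 259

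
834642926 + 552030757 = 1386673683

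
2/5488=1/2744 = 0.00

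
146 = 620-474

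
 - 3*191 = - 573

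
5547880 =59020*94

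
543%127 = 35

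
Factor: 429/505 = 3^1*5^( - 1)  *  11^1*13^1*101^(- 1 )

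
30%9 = 3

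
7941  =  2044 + 5897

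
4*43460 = 173840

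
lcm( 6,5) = 30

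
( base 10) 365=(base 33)b2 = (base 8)555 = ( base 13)221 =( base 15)195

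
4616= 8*577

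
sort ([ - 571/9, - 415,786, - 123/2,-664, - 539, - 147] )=[ - 664 , - 539,-415 , - 147, - 571/9, - 123/2, 786]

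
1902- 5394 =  - 3492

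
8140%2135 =1735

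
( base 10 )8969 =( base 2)10001100001001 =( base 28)bc9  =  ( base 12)5235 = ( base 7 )35102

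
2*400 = 800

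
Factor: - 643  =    -  643^1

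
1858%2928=1858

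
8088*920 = 7440960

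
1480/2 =740  =  740.00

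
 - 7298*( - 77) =561946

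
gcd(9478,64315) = 677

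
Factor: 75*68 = 5100 = 2^2 *3^1*5^2*17^1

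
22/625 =22/625= 0.04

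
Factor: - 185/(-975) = 37/195 = 3^( - 1 )*5^(-1) * 13^( - 1)*37^1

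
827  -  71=756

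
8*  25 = 200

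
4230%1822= 586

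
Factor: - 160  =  -2^5*5^1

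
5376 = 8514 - 3138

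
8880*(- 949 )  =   - 8427120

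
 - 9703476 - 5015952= - 14719428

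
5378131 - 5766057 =-387926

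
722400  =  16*45150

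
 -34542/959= - 34542/959  =  - 36.02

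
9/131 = 9/131 = 0.07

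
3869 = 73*53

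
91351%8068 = 2603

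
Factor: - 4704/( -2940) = 8/5 = 2^3*5^( - 1 ) 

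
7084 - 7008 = 76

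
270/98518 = 135/49259 =0.00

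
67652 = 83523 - 15871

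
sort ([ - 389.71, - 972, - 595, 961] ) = [ - 972, - 595, - 389.71, 961] 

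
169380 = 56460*3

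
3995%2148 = 1847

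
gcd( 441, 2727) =9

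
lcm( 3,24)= 24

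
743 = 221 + 522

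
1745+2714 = 4459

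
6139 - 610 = 5529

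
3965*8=31720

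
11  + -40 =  - 29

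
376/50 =188/25 = 7.52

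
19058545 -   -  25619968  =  44678513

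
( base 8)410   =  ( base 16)108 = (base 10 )264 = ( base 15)129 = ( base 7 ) 525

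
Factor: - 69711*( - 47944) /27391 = 257094168/2107 = 2^3*3^1*7^ ( - 2)*19^1 * 43^(-1 )*461^1*1223^1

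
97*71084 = 6895148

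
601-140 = 461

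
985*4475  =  4407875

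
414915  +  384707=799622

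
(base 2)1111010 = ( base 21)5H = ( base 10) 122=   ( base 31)3T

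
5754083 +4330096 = 10084179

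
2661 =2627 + 34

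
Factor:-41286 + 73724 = 32438 = 2^1 * 7^2*331^1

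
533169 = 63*8463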